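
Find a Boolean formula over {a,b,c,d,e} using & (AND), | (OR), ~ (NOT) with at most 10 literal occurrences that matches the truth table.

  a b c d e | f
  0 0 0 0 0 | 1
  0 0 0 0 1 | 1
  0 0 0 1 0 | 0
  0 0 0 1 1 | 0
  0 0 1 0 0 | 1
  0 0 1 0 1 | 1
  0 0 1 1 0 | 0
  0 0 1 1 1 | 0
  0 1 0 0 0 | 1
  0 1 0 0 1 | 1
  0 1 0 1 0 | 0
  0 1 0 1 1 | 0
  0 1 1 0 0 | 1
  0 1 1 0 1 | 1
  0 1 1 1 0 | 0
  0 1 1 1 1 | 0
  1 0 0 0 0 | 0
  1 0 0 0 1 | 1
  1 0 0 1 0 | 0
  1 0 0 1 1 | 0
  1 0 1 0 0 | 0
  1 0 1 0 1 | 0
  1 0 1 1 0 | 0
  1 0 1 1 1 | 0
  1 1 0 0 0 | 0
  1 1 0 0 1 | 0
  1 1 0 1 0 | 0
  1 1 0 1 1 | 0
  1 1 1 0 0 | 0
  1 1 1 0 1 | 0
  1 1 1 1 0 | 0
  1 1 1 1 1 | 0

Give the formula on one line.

((~a | ((((~c | d) & (~b & e)) | (a & d)) | d)) & ~d)

  ~a = 11111111111111110000000000000000
  ~c = 11110000111100001111000011110000
  (~c | d) = 11110011111100111111001111110011
  ~b = 11111111000000001111111100000000
  (~b & e) = 01010101000000000101010100000000
  ((~c | d) & (~b & e)) = 01010001000000000101000100000000
  (a & d) = 00000000000000000011001100110011
  (((~c | d) & (~b & e)) | (a & d)) = 01010001000000000111001100110011
  ((((~c | d) & (~b & e)) | (a & d)) | d) = 01110011001100110111001100110011
  (~a | ((((~c | d) & (~b & e)) | (a & d)) | d)) = 11111111111111110111001100110011
  ~d = 11001100110011001100110011001100
  ((~a | ((((~c | d) & (~b & e)) | (a & d)) | d)) & ~d) = 11001100110011000100000000000000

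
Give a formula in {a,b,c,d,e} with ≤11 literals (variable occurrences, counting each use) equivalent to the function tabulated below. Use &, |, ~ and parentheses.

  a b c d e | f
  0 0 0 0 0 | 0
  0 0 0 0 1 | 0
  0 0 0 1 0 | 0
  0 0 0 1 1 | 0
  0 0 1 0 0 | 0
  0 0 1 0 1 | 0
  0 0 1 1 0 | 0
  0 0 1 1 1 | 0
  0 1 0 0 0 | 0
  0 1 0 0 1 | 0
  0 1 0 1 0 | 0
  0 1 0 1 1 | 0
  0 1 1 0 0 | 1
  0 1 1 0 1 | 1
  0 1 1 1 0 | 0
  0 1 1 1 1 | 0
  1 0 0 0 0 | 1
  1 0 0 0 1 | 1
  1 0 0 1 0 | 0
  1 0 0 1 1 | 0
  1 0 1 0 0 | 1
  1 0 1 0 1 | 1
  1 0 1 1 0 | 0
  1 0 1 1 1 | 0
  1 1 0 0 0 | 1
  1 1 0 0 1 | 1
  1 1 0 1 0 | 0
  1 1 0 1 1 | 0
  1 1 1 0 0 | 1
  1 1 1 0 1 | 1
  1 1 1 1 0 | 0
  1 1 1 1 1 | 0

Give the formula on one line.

  ~b = 11111111000000001111111100000000
  ~d = 11001100110011001100110011001100
  (~d & e) = 01000100010001000100010001000100
  (~b & (~d & e)) = 01000100000000000100010000000000
  ((~b & (~d & e)) | c) = 01001111000011110100111100001111
  (a | ((~b & (~d & e)) | c)) = 01001111000011111111111111111111
  (d | b) = 00110011111111110011001111111111
  (a | (d | b)) = 00110011111111111111111111111111
  (~d & (a | (d | b))) = 00000000110011001100110011001100
  ((a | ((~b & (~d & e)) | c)) & (~d & (a | (d | b)))) = 00000000000011001100110011001100

((a | ((~b & (~d & e)) | c)) & (~d & (a | (d | b))))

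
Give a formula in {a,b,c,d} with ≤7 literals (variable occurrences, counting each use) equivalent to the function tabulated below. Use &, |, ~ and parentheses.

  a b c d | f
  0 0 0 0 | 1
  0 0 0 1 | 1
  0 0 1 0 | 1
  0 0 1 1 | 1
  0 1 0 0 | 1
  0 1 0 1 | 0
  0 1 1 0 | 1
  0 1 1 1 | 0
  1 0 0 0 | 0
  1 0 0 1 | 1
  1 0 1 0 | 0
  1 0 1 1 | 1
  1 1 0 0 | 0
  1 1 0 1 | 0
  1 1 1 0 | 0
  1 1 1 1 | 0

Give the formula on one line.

  ~b = 1111000011110000
  (d & ~b) = 0101000001010000
  ~d = 1010101010101010
  ~a = 1111111100000000
  (~d & ~a) = 1010101000000000
  ((d & ~b) | (~d & ~a)) = 1111101001010000

((d & ~b) | (~d & ~a))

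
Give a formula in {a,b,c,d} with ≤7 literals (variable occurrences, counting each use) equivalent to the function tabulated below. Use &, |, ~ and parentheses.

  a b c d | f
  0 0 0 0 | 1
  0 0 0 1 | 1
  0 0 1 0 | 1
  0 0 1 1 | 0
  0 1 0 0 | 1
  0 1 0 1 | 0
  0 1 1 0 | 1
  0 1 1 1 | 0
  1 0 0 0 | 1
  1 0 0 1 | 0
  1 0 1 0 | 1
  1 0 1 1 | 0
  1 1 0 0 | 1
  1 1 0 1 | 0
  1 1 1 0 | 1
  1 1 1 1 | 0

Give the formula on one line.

((~b & (~a & ~c)) | ~d)

  ~b = 1111000011110000
  ~a = 1111111100000000
  ~c = 1100110011001100
  (~a & ~c) = 1100110000000000
  (~b & (~a & ~c)) = 1100000000000000
  ~d = 1010101010101010
  ((~b & (~a & ~c)) | ~d) = 1110101010101010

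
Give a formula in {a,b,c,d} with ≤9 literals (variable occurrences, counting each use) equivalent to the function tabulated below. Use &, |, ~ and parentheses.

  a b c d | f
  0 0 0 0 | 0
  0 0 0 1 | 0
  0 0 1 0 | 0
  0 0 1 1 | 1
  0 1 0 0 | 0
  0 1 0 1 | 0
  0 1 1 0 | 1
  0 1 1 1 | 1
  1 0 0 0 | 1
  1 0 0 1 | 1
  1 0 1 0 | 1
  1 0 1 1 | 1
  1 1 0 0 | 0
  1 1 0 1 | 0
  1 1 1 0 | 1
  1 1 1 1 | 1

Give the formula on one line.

((c & (d | b)) | ((~a | ~b) & a))

  (d | b) = 0101111101011111
  (c & (d | b)) = 0001001100010011
  ~a = 1111111100000000
  ~b = 1111000011110000
  (~a | ~b) = 1111111111110000
  ((~a | ~b) & a) = 0000000011110000
  ((c & (d | b)) | ((~a | ~b) & a)) = 0001001111110011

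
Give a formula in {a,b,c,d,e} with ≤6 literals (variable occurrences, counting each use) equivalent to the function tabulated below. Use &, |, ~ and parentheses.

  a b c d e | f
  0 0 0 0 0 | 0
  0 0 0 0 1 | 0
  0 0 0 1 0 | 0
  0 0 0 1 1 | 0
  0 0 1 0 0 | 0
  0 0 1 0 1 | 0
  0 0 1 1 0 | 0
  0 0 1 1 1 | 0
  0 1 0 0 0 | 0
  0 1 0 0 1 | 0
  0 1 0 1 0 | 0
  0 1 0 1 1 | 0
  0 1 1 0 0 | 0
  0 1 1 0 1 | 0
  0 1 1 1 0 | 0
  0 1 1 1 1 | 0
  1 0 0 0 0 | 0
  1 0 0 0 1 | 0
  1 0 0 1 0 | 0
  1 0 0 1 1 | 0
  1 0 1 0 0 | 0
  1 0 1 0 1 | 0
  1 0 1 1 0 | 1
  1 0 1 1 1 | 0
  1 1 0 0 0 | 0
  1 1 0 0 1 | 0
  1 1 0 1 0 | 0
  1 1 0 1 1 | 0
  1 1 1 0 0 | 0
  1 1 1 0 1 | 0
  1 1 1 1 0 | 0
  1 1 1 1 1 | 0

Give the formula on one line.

((c & (a & ~e)) & (~b & d))

  ~e = 10101010101010101010101010101010
  (a & ~e) = 00000000000000001010101010101010
  (c & (a & ~e)) = 00000000000000000000101000001010
  ~b = 11111111000000001111111100000000
  (~b & d) = 00110011000000000011001100000000
  ((c & (a & ~e)) & (~b & d)) = 00000000000000000000001000000000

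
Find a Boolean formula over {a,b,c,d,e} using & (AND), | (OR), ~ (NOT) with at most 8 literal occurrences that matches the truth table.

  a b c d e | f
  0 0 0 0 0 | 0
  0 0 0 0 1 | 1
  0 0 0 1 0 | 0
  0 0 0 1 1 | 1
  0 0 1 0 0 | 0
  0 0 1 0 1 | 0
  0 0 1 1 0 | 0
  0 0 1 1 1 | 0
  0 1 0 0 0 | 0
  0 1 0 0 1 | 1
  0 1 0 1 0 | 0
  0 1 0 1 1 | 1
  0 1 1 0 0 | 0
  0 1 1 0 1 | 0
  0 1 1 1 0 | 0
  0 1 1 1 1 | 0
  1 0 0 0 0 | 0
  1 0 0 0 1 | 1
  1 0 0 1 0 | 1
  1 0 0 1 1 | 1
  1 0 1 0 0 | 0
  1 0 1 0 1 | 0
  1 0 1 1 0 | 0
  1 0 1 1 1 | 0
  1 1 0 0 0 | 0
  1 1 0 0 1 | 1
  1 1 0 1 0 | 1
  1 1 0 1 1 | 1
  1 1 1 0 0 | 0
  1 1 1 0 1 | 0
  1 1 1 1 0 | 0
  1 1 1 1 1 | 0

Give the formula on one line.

  ~a = 11111111111111110000000000000000
  ~d = 11001100110011001100110011001100
  (e & ~d) = 01000100010001000100010001000100
  (~a | (e & ~d)) = 11111111111111110100010001000100
  ((~a | (e & ~d)) | d) = 11111111111111110111011101110111
  ~c = 11110000111100001111000011110000
  (e | a) = 01010101010101011111111111111111
  (~c & (e | a)) = 01010000010100001111000011110000
  (((~a | (e & ~d)) | d) & (~c & (e | a))) = 01010000010100000111000001110000

(((~a | (e & ~d)) | d) & (~c & (e | a)))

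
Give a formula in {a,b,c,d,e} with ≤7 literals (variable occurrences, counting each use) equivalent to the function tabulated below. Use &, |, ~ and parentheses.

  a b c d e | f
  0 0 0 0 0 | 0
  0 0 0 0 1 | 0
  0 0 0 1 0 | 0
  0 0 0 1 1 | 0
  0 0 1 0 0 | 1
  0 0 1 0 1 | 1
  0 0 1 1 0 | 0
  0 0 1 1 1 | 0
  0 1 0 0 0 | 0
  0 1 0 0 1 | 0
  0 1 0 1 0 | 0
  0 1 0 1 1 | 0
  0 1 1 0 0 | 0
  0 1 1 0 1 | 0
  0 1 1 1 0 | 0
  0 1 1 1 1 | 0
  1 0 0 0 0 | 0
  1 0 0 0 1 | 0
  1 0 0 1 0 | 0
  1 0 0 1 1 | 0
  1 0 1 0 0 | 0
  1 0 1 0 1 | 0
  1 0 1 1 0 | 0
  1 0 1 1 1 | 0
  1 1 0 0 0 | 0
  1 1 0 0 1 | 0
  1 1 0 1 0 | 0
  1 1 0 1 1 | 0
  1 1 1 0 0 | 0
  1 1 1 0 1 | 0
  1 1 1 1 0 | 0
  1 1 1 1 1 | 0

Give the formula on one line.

  ~a = 11111111111111110000000000000000
  (~a | b) = 11111111111111110000000011111111
  (c & (~a | b)) = 00001111000011110000000000001111
  ~c = 11110000111100001111000011110000
  ~b = 11111111000000001111111100000000
  (~c | ~b) = 11111111111100001111111111110000
  ((c & (~a | b)) & (~c | ~b)) = 00001111000000000000000000000000
  ~d = 11001100110011001100110011001100
  (~d | ~c) = 11111100111111001111110011111100
  (((c & (~a | b)) & (~c | ~b)) & (~d | ~c)) = 00001100000000000000000000000000

(((c & (~a | b)) & (~c | ~b)) & (~d | ~c))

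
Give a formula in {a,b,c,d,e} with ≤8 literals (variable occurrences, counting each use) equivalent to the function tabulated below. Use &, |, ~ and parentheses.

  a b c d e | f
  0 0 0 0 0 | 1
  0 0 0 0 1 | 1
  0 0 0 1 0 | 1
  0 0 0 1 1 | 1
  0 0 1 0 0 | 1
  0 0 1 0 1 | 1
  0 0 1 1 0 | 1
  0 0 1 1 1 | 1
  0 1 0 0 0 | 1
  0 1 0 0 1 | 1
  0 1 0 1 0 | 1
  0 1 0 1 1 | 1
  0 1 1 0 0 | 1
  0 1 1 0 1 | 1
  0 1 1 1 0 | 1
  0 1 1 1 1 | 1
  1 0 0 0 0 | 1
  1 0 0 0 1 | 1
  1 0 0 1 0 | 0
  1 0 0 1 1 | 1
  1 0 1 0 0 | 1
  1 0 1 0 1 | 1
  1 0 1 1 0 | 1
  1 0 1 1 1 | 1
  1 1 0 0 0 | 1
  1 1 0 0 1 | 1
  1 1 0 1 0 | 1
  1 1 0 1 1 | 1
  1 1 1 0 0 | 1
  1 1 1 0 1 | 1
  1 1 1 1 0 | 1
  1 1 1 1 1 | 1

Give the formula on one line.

  ~a = 11111111111111110000000000000000
  (c | ~a) = 11111111111111110000111100001111
  ((c | ~a) | b) = 11111111111111110000111111111111
  ~d = 11001100110011001100110011001100
  (e | ~d) = 11011101110111011101110111011101
  (((c | ~a) | b) | (e | ~d)) = 11111111111111111101111111111111

(((c | ~a) | b) | (e | ~d))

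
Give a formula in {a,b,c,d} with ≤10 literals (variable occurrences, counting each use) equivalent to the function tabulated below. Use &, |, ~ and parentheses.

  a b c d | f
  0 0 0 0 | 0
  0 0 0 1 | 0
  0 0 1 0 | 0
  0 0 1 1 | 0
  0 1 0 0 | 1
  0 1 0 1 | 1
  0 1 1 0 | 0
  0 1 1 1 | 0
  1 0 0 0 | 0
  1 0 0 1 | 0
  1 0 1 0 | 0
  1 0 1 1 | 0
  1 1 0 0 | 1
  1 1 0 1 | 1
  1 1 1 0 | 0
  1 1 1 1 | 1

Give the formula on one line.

  ~c = 1100110011001100
  ~a = 1111111100000000
  (d | ~a) = 1111111101010101
  (b | (d | ~a)) = 1111111101011111
  (~c & (b | (d | ~a))) = 1100110001001100
  (c | (~c & (b | (d | ~a)))) = 1111111101111111
  (a & d) = 0000000001010101
  ((a & d) | ~c) = 1100110011011101
  ((c | (~c & (b | (d | ~a)))) & ((a & d) | ~c)) = 1100110001011101
  (((c | (~c & (b | (d | ~a)))) & ((a & d) | ~c)) & b) = 0000110000001101

(((c | (~c & (b | (d | ~a)))) & ((a & d) | ~c)) & b)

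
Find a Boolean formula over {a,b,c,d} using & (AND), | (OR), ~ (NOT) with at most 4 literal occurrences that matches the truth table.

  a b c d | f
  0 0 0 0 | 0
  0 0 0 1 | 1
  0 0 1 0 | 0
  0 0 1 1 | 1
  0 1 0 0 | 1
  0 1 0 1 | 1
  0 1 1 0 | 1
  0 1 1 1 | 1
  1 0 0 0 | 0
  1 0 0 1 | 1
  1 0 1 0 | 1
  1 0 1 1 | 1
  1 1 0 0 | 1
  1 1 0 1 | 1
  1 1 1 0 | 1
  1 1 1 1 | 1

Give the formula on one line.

  (a & c) = 0000000000110011
  (d | (a & c)) = 0101010101110111
  ((d | (a & c)) | b) = 0101111101111111

((d | (a & c)) | b)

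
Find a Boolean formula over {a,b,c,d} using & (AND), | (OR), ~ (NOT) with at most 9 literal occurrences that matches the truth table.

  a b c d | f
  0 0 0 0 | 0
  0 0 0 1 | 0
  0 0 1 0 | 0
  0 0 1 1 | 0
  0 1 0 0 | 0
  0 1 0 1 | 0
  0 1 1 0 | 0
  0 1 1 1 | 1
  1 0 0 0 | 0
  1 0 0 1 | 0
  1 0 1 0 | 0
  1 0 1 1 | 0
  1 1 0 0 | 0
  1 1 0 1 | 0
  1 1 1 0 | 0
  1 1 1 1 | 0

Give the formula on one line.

(b & ((((d & b) & ((a | c) & ~a)) | ~b) & (~a | c)))

  (d & b) = 0000010100000101
  (a | c) = 0011001111111111
  ~a = 1111111100000000
  ((a | c) & ~a) = 0011001100000000
  ((d & b) & ((a | c) & ~a)) = 0000000100000000
  ~b = 1111000011110000
  (((d & b) & ((a | c) & ~a)) | ~b) = 1111000111110000
  (~a | c) = 1111111100110011
  ((((d & b) & ((a | c) & ~a)) | ~b) & (~a | c)) = 1111000100110000
  (b & ((((d & b) & ((a | c) & ~a)) | ~b) & (~a | c))) = 0000000100000000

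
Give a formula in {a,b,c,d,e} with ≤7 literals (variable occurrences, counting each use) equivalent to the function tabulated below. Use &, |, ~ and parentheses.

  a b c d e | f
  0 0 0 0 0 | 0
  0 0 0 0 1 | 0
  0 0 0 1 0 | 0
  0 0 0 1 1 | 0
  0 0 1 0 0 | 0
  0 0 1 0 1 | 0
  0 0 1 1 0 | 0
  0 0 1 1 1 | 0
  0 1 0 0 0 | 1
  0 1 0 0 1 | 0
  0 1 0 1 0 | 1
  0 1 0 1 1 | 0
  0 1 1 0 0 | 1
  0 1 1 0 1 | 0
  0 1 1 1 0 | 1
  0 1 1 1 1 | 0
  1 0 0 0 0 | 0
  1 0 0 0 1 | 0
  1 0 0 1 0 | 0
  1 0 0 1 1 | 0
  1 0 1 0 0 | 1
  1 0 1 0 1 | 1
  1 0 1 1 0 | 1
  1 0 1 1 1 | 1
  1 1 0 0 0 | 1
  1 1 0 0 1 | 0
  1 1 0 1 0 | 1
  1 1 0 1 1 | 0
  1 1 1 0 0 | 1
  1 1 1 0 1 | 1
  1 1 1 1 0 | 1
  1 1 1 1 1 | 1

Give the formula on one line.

  (a & c) = 00000000000000000000111100001111
  ~e = 10101010101010101010101010101010
  (~e & b) = 00000000101010100000000010101010
  ((a & c) | (~e & b)) = 00000000101010100000111110101111

((a & c) | (~e & b))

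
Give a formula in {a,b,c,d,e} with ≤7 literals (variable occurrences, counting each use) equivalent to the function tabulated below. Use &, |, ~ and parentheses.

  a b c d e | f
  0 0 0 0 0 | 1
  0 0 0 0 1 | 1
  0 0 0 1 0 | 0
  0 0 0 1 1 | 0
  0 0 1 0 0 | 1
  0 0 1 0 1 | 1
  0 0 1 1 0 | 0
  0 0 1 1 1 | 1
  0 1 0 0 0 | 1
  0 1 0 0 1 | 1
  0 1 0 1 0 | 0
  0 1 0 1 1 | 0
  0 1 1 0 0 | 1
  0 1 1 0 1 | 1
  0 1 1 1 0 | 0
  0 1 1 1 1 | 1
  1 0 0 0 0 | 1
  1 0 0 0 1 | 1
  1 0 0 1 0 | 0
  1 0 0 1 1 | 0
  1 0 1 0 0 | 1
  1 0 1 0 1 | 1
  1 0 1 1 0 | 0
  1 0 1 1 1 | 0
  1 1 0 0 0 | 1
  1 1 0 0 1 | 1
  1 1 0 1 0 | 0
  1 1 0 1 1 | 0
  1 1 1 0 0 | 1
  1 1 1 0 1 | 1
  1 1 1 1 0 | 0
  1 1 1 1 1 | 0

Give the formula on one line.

  ~d = 11001100110011001100110011001100
  ~a = 11111111111111110000000000000000
  (c & ~a) = 00001111000011110000000000000000
  (e & (c & ~a)) = 00000101000001010000000000000000
  ((e & (c & ~a)) & d) = 00000001000000010000000000000000
  (~d | ((e & (c & ~a)) & d)) = 11001101110011011100110011001100

(~d | ((e & (c & ~a)) & d))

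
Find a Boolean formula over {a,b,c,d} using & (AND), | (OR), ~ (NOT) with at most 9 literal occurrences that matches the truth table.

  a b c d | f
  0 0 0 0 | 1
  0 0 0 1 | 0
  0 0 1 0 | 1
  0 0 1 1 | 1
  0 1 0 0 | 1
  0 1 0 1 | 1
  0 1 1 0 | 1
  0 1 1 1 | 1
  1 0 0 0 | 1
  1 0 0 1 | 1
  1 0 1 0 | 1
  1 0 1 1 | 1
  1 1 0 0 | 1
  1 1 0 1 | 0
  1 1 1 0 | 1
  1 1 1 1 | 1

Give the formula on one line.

((~d | (b & ~a)) | ((a & ~b) | c))

  ~d = 1010101010101010
  ~a = 1111111100000000
  (b & ~a) = 0000111100000000
  (~d | (b & ~a)) = 1010111110101010
  ~b = 1111000011110000
  (a & ~b) = 0000000011110000
  ((a & ~b) | c) = 0011001111110011
  ((~d | (b & ~a)) | ((a & ~b) | c)) = 1011111111111011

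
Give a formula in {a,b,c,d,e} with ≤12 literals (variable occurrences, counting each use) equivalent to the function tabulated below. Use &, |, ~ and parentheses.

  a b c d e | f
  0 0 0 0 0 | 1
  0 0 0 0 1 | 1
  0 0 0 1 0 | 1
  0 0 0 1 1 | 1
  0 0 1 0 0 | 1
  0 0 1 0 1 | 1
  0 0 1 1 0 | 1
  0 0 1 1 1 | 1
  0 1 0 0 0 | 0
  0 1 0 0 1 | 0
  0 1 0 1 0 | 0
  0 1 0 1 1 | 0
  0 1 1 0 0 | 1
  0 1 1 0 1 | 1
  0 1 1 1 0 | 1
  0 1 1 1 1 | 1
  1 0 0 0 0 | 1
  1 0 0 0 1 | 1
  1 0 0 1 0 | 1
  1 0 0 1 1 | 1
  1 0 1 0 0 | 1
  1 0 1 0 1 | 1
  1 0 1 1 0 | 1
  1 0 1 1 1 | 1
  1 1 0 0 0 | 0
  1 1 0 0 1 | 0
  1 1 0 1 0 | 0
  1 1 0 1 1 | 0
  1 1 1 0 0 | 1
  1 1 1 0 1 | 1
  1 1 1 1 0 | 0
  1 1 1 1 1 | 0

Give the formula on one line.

((((~d & (e | a)) | ~a) & c) | ((~a & ~b) | (a & ~b)))

  ~d = 11001100110011001100110011001100
  (e | a) = 01010101010101011111111111111111
  (~d & (e | a)) = 01000100010001001100110011001100
  ~a = 11111111111111110000000000000000
  ((~d & (e | a)) | ~a) = 11111111111111111100110011001100
  (((~d & (e | a)) | ~a) & c) = 00001111000011110000110000001100
  ~b = 11111111000000001111111100000000
  (~a & ~b) = 11111111000000000000000000000000
  (a & ~b) = 00000000000000001111111100000000
  ((~a & ~b) | (a & ~b)) = 11111111000000001111111100000000
  ((((~d & (e | a)) | ~a) & c) | ((~a & ~b) | (a & ~b))) = 11111111000011111111111100001100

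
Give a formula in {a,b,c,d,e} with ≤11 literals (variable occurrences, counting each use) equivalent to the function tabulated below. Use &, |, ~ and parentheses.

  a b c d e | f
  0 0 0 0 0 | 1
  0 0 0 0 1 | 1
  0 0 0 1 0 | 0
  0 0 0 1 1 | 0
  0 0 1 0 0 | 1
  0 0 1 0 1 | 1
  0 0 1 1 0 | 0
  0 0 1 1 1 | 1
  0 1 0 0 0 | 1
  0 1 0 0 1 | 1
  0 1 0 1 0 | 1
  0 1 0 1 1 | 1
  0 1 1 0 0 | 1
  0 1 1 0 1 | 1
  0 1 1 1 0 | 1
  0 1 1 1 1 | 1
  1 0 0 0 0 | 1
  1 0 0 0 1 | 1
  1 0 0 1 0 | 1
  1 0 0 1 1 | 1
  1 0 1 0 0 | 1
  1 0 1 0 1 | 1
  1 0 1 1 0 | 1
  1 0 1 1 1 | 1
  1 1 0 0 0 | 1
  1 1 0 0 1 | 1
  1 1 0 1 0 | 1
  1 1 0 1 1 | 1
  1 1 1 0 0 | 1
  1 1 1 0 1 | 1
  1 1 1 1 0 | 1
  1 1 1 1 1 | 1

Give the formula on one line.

((b | ((b & ~e) | a)) | ((b | (e & c)) | ~d))

  ~e = 10101010101010101010101010101010
  (b & ~e) = 00000000101010100000000010101010
  ((b & ~e) | a) = 00000000101010101111111111111111
  (b | ((b & ~e) | a)) = 00000000111111111111111111111111
  (e & c) = 00000101000001010000010100000101
  (b | (e & c)) = 00000101111111110000010111111111
  ~d = 11001100110011001100110011001100
  ((b | (e & c)) | ~d) = 11001101111111111100110111111111
  ((b | ((b & ~e) | a)) | ((b | (e & c)) | ~d)) = 11001101111111111111111111111111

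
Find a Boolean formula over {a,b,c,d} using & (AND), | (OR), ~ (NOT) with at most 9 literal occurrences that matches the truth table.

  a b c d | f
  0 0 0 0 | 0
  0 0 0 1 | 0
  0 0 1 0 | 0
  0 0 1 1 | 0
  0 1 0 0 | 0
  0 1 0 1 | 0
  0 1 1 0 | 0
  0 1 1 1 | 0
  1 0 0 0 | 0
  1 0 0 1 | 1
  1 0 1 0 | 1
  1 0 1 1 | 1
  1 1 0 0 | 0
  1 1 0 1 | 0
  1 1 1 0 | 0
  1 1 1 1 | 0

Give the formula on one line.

  (d | c) = 0111011101110111
  ~c = 1100110011001100
  ~b = 1111000011110000
  (~c | ~b) = 1111110011111100
  (a & (~c | ~b)) = 0000000011111100
  ((a & (~c | ~b)) | b) = 0000111111111111
  (((a & (~c | ~b)) | b) & ~b) = 0000000011110000
  ((d | c) & (((a & (~c | ~b)) | b) & ~b)) = 0000000001110000

((d | c) & (((a & (~c | ~b)) | b) & ~b))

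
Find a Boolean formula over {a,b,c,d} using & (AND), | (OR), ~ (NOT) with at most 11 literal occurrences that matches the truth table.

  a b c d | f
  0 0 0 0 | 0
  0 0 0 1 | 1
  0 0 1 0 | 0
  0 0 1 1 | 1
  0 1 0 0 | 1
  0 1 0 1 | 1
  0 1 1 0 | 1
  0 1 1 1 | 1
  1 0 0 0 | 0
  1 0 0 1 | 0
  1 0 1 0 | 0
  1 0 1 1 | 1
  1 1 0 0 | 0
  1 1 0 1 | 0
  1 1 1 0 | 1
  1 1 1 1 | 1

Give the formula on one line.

  (a & c) = 0000000000110011
  ~a = 1111111100000000
  ((a & c) | ~a) = 1111111100110011
  ~b = 1111000011110000
  (((a & c) | ~a) | ~b) = 1111111111110011
  ((((a & c) | ~a) | ~b) & b) = 0000111100000011
  (c | ~a) = 1111111100110011
  ((c | ~a) & d) = 0101010100010001
  (((((a & c) | ~a) | ~b) & b) | ((c | ~a) & d)) = 0101111100010011

(((((a & c) | ~a) | ~b) & b) | ((c | ~a) & d))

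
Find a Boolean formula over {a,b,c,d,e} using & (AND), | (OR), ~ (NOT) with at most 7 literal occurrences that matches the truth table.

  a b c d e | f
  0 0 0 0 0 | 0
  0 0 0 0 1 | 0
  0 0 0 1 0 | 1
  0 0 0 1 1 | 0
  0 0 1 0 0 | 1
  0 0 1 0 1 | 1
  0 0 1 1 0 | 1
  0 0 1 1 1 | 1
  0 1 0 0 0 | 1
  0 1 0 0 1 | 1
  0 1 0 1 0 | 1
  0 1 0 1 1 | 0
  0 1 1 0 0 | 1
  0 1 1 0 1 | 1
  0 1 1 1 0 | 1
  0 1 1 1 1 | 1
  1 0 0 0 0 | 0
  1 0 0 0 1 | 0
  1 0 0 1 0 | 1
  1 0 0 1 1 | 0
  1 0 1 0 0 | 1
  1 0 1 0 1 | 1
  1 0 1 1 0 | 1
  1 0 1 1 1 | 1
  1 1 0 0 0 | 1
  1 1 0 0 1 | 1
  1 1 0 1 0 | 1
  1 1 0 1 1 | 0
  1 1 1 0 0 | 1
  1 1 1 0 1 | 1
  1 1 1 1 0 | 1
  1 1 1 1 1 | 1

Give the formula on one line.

  ~e = 10101010101010101010101010101010
  ~d = 11001100110011001100110011001100
  (~e | ~d) = 11101110111011101110111011101110
  (b | d) = 00110011111111110011001111111111
  ((~e | ~d) & (b | d)) = 00100010111011100010001011101110
  (((~e | ~d) & (b | d)) | c) = 00101111111011110010111111101111

(((~e | ~d) & (b | d)) | c)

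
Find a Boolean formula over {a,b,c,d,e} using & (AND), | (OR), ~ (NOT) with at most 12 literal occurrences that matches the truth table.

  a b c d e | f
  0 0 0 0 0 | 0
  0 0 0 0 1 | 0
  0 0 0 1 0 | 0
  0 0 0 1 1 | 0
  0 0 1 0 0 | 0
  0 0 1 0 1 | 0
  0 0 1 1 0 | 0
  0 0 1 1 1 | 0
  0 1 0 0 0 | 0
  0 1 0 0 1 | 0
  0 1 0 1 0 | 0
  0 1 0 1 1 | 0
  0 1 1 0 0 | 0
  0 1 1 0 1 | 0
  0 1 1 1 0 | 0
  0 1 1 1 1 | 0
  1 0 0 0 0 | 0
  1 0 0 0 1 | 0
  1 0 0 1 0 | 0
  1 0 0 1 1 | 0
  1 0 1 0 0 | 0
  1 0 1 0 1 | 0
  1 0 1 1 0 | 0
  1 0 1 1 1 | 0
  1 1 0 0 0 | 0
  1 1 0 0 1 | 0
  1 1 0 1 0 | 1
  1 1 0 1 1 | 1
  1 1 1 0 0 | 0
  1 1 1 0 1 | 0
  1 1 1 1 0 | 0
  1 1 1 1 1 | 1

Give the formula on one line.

(((~c | (((d & ~a) | e) | ~d)) & (b & a)) & (d | ~b))

  ~c = 11110000111100001111000011110000
  ~a = 11111111111111110000000000000000
  (d & ~a) = 00110011001100110000000000000000
  ((d & ~a) | e) = 01110111011101110101010101010101
  ~d = 11001100110011001100110011001100
  (((d & ~a) | e) | ~d) = 11111111111111111101110111011101
  (~c | (((d & ~a) | e) | ~d)) = 11111111111111111111110111111101
  (b & a) = 00000000000000000000000011111111
  ((~c | (((d & ~a) | e) | ~d)) & (b & a)) = 00000000000000000000000011111101
  ~b = 11111111000000001111111100000000
  (d | ~b) = 11111111001100111111111100110011
  (((~c | (((d & ~a) | e) | ~d)) & (b & a)) & (d | ~b)) = 00000000000000000000000000110001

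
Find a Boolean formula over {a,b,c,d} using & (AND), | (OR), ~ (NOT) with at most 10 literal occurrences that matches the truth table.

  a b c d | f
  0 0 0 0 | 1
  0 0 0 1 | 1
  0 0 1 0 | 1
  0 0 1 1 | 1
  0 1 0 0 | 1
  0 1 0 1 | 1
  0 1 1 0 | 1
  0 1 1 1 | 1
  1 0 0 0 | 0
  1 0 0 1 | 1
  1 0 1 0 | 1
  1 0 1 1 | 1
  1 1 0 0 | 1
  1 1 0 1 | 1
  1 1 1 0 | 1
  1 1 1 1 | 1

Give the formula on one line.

((d | (~b & c)) | ((d & c) | ((~d & b) | ~a)))

  ~b = 1111000011110000
  (~b & c) = 0011000000110000
  (d | (~b & c)) = 0111010101110101
  (d & c) = 0001000100010001
  ~d = 1010101010101010
  (~d & b) = 0000101000001010
  ~a = 1111111100000000
  ((~d & b) | ~a) = 1111111100001010
  ((d & c) | ((~d & b) | ~a)) = 1111111100011011
  ((d | (~b & c)) | ((d & c) | ((~d & b) | ~a))) = 1111111101111111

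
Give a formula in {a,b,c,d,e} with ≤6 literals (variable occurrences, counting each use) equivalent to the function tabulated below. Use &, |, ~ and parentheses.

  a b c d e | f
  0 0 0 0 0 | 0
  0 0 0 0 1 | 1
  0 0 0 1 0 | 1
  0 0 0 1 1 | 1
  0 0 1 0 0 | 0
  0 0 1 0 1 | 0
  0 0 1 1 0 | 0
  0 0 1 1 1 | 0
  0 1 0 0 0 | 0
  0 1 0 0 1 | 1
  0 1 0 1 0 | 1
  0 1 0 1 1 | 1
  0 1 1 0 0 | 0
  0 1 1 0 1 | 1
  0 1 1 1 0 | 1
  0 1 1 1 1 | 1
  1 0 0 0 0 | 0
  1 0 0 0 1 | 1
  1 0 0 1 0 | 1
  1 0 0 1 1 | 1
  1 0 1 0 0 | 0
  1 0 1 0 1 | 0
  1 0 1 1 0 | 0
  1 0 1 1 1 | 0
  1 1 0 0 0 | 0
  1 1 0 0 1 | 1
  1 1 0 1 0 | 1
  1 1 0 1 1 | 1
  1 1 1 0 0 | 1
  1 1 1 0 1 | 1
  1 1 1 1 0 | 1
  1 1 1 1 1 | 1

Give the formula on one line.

  (a & c) = 00000000000000000000111100001111
  ((a & c) | e) = 01010101010101010101111101011111
  (((a & c) | e) | d) = 01110111011101110111111101111111
  ~c = 11110000111100001111000011110000
  (b | ~c) = 11110000111111111111000011111111
  ((((a & c) | e) | d) & (b | ~c)) = 01110000011101110111000001111111

((((a & c) | e) | d) & (b | ~c))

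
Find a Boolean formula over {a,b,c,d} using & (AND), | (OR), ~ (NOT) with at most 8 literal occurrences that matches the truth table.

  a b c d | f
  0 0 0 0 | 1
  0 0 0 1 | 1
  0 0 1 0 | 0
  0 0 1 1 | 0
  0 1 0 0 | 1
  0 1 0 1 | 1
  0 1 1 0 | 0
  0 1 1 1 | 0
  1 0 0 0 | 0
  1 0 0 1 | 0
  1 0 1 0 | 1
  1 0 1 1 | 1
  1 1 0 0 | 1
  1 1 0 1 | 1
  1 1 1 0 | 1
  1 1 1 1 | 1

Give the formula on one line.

  ~c = 1100110011001100
  ~a = 1111111100000000
  (~c & ~a) = 1100110000000000
  (b | c) = 0011111100111111
  (a & (b | c)) = 0000000000111111
  ((~c & ~a) | (a & (b | c))) = 1100110000111111

((~c & ~a) | (a & (b | c)))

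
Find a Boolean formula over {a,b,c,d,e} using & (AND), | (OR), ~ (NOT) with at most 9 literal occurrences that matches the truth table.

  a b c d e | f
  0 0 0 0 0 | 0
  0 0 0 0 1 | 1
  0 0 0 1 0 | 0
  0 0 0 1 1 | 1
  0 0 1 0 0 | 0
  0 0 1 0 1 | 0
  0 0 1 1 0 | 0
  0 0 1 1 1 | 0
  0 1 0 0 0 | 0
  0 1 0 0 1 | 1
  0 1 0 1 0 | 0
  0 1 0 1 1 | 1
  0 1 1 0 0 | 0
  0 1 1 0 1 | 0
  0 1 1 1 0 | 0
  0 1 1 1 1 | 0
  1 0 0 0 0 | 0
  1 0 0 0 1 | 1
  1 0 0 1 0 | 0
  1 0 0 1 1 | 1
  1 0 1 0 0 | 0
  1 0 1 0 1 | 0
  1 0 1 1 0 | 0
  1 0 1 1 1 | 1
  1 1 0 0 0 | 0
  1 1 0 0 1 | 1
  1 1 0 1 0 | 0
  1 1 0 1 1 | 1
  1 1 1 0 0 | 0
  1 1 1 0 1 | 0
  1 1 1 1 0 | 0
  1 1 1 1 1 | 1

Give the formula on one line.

  (e & d) = 00010001000100010001000100010001
  (a & (e & d)) = 00000000000000000001000100010001
  ~c = 11110000111100001111000011110000
  ~e = 10101010101010101010101010101010
  (~c | ~e) = 11111010111110101111101011111010
  ((~c | ~e) & e) = 01010000010100000101000001010000
  ((a & (e & d)) | ((~c | ~e) & e)) = 01010000010100000101000101010001

((a & (e & d)) | ((~c | ~e) & e))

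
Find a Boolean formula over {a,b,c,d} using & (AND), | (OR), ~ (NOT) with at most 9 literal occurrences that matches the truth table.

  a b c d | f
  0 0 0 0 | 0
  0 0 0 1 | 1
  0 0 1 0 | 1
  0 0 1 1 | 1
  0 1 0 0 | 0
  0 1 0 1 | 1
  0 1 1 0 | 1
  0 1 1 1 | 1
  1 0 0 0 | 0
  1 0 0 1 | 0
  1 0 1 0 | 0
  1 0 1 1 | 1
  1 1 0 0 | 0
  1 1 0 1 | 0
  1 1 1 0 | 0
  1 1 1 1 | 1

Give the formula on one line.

((d | (((c | b) & ~a) & c)) & (~d | ((d & ~a) | c)))

  (c | b) = 0011111100111111
  ~a = 1111111100000000
  ((c | b) & ~a) = 0011111100000000
  (((c | b) & ~a) & c) = 0011001100000000
  (d | (((c | b) & ~a) & c)) = 0111011101010101
  ~d = 1010101010101010
  (d & ~a) = 0101010100000000
  ((d & ~a) | c) = 0111011100110011
  (~d | ((d & ~a) | c)) = 1111111110111011
  ((d | (((c | b) & ~a) & c)) & (~d | ((d & ~a) | c))) = 0111011100010001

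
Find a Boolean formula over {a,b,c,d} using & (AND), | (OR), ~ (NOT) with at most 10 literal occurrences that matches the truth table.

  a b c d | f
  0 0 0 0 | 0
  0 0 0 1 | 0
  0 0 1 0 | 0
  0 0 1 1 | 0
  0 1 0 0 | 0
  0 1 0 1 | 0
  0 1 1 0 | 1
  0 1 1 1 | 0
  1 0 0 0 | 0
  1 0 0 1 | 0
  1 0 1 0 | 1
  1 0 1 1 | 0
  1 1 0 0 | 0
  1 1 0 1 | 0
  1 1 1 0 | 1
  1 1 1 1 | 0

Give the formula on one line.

  (b & c) = 0000001100000011
  (a | (b & c)) = 0000001111111111
  (d | c) = 0111011101110111
  ~a = 1111111100000000
  (~a | c) = 1111111100110011
  ((d | c) & (~a | c)) = 0111011100110011
  ~d = 1010101010101010
  (((d | c) & (~a | c)) & ~d) = 0010001000100010
  ((a | (b & c)) & (((d | c) & (~a | c)) & ~d)) = 0000001000100010

((a | (b & c)) & (((d | c) & (~a | c)) & ~d))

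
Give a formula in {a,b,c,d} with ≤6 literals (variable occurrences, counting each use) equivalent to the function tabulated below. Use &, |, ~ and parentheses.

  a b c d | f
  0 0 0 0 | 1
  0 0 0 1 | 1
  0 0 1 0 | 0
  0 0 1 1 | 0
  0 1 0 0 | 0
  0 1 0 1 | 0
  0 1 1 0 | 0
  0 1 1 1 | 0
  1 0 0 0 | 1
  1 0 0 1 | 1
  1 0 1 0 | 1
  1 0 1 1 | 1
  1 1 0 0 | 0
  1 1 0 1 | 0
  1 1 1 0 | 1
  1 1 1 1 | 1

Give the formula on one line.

((~b & (a | ~c)) | (a & c))

  ~b = 1111000011110000
  ~c = 1100110011001100
  (a | ~c) = 1100110011111111
  (~b & (a | ~c)) = 1100000011110000
  (a & c) = 0000000000110011
  ((~b & (a | ~c)) | (a & c)) = 1100000011110011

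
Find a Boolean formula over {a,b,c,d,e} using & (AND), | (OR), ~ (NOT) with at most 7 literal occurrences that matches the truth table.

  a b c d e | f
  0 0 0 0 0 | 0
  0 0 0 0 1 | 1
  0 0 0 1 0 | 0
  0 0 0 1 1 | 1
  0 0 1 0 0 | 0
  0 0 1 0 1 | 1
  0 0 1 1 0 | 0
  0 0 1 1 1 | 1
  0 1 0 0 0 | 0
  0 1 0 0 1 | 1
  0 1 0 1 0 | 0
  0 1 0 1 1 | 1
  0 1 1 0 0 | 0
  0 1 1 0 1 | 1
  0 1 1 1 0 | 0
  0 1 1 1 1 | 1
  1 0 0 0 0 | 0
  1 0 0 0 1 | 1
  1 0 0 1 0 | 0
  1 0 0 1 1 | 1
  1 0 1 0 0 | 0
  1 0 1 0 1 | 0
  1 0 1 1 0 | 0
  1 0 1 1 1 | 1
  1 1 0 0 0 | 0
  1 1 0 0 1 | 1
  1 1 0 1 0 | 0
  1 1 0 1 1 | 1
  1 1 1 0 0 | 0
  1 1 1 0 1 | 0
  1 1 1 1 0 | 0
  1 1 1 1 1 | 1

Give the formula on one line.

((d | (~a | ~c)) & e)

  ~a = 11111111111111110000000000000000
  ~c = 11110000111100001111000011110000
  (~a | ~c) = 11111111111111111111000011110000
  (d | (~a | ~c)) = 11111111111111111111001111110011
  ((d | (~a | ~c)) & e) = 01010101010101010101000101010001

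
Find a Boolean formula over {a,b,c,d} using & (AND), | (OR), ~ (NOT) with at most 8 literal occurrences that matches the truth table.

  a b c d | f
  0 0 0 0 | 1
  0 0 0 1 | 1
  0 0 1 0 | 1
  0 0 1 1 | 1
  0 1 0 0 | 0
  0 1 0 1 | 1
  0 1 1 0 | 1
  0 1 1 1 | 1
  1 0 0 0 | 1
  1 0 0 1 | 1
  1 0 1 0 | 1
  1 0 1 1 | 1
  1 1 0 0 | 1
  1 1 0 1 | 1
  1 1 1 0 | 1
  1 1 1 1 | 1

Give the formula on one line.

  ~b = 1111000011110000
  (c | d) = 0111011101110111
  (a | (c | d)) = 0111011111111111
  (b & (a | (c | d))) = 0000011100001111
  (~b | (b & (a | (c | d)))) = 1111011111111111

(~b | (b & (a | (c | d))))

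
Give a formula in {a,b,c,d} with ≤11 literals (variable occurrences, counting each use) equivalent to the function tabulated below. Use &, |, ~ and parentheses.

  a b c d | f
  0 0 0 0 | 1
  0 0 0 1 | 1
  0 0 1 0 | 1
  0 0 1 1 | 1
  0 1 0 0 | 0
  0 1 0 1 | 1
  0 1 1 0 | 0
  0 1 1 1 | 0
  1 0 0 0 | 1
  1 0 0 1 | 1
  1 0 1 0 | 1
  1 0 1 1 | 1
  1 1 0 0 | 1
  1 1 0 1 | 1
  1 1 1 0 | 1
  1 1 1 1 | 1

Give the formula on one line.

((a | (~b & ((~d | ~c) | ~a))) | ((~c & d) & (a | b)))

  ~b = 1111000011110000
  ~d = 1010101010101010
  ~c = 1100110011001100
  (~d | ~c) = 1110111011101110
  ~a = 1111111100000000
  ((~d | ~c) | ~a) = 1111111111101110
  (~b & ((~d | ~c) | ~a)) = 1111000011100000
  (a | (~b & ((~d | ~c) | ~a))) = 1111000011111111
  (~c & d) = 0100010001000100
  (a | b) = 0000111111111111
  ((~c & d) & (a | b)) = 0000010001000100
  ((a | (~b & ((~d | ~c) | ~a))) | ((~c & d) & (a | b))) = 1111010011111111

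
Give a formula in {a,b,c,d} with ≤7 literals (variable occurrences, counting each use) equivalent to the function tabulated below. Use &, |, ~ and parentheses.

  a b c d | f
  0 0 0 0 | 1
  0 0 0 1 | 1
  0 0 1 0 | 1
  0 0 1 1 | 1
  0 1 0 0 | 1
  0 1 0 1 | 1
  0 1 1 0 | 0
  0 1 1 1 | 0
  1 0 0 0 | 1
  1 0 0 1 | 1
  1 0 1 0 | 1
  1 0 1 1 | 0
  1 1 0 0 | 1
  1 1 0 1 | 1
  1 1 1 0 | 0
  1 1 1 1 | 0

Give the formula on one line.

(((~d | (~a & ~b)) | ~c) & ((d | ~b) | ~c))

  ~d = 1010101010101010
  ~a = 1111111100000000
  ~b = 1111000011110000
  (~a & ~b) = 1111000000000000
  (~d | (~a & ~b)) = 1111101010101010
  ~c = 1100110011001100
  ((~d | (~a & ~b)) | ~c) = 1111111011101110
  (d | ~b) = 1111010111110101
  ((d | ~b) | ~c) = 1111110111111101
  (((~d | (~a & ~b)) | ~c) & ((d | ~b) | ~c)) = 1111110011101100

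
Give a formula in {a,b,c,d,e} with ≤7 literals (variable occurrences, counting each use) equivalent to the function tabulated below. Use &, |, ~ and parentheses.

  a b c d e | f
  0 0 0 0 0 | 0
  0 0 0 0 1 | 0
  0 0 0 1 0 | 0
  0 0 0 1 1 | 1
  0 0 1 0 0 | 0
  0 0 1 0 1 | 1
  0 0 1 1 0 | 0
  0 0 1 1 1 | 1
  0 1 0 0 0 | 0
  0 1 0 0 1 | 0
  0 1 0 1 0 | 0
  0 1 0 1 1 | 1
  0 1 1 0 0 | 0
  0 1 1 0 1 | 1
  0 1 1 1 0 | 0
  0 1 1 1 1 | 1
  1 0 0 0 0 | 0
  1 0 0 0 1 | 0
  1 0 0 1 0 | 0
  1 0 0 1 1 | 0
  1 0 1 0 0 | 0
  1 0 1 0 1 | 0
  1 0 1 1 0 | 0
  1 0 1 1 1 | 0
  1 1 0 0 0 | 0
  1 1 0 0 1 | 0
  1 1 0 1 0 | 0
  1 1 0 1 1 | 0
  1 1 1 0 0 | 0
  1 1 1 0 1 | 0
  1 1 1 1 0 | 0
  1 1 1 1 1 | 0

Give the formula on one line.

  ~a = 11111111111111110000000000000000
  (d | c) = 00111111001111110011111100111111
  (~a & (d | c)) = 00111111001111110000000000000000
  ((~a & (d | c)) & e) = 00010101000101010000000000000000

((~a & (d | c)) & e)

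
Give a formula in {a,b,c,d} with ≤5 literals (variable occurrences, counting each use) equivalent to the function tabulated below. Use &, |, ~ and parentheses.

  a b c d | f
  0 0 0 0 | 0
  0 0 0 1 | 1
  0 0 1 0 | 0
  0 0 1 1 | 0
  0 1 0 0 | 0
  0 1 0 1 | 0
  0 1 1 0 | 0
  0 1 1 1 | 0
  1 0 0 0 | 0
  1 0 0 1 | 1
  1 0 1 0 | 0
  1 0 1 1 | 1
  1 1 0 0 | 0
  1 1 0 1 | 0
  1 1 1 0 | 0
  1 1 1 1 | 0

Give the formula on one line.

((~b & (a | ~c)) & (~b & d))

  ~b = 1111000011110000
  ~c = 1100110011001100
  (a | ~c) = 1100110011111111
  (~b & (a | ~c)) = 1100000011110000
  (~b & d) = 0101000001010000
  ((~b & (a | ~c)) & (~b & d)) = 0100000001010000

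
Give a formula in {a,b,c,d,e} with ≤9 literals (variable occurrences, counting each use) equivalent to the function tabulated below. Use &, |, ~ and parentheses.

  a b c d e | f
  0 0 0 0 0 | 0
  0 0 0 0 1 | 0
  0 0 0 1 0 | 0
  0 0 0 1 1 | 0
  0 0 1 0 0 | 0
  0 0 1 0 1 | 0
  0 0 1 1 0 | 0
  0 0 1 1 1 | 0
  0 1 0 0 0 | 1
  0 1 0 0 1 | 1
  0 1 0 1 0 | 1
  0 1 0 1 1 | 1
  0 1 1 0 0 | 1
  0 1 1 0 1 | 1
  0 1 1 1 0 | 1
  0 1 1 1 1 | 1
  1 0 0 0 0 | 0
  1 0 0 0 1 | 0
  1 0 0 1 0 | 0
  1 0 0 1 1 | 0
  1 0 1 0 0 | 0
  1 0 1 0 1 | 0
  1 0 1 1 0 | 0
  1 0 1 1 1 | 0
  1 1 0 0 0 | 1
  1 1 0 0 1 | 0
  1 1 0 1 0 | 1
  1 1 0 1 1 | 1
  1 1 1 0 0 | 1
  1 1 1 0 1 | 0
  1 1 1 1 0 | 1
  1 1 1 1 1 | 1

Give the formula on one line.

  ~a = 11111111111111110000000000000000
  ~d = 11001100110011001100110011001100
  (a & ~d) = 00000000000000001100110011001100
  ~e = 10101010101010101010101010101010
  (~e & b) = 00000000101010100000000010101010
  ((a & ~d) & (~e & b)) = 00000000000000000000000010001000
  (~a | ((a & ~d) & (~e & b))) = 11111111111111110000000010001000
  (d | (~a | ((a & ~d) & (~e & b)))) = 11111111111111110011001110111011
  (b & (d | (~a | ((a & ~d) & (~e & b))))) = 00000000111111110000000010111011

(b & (d | (~a | ((a & ~d) & (~e & b)))))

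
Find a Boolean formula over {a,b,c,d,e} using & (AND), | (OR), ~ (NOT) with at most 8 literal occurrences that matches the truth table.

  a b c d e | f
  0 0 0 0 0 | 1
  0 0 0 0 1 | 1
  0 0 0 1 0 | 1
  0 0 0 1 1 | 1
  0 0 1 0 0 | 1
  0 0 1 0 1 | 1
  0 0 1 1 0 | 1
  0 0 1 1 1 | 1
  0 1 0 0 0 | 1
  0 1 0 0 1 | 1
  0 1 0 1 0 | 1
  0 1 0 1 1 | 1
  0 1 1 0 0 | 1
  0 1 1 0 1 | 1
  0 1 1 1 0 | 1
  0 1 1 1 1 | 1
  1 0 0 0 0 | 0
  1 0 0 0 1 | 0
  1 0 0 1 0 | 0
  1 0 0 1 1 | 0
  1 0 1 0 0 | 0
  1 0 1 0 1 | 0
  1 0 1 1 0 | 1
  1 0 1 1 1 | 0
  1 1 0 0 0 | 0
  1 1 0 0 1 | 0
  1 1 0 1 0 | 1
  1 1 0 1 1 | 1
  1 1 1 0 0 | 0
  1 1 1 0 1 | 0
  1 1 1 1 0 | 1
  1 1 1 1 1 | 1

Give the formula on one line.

  ~a = 11111111111111110000000000000000
  ~e = 10101010101010101010101010101010
  (~e | b) = 10101010111111111010101011111111
  (c & (~e | b)) = 00001010000011110000101000001111
  (b | (c & (~e | b))) = 00001010111111110000101011111111
  (d & (b | (c & (~e | b)))) = 00000010001100110000001000110011
  (~a | (d & (b | (c & (~e | b))))) = 11111111111111110000001000110011

(~a | (d & (b | (c & (~e | b)))))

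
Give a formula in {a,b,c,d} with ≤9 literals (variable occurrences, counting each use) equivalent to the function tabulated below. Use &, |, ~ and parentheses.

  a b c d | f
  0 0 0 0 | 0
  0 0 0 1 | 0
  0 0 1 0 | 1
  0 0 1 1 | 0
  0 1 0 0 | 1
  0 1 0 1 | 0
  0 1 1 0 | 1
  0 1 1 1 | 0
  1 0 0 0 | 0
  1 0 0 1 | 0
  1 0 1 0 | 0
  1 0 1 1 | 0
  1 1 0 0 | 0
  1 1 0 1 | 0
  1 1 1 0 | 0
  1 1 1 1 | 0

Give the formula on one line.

(((d | b) | c) & (~a & (~d | a)))

  (d | b) = 0101111101011111
  ((d | b) | c) = 0111111101111111
  ~a = 1111111100000000
  ~d = 1010101010101010
  (~d | a) = 1010101011111111
  (~a & (~d | a)) = 1010101000000000
  (((d | b) | c) & (~a & (~d | a))) = 0010101000000000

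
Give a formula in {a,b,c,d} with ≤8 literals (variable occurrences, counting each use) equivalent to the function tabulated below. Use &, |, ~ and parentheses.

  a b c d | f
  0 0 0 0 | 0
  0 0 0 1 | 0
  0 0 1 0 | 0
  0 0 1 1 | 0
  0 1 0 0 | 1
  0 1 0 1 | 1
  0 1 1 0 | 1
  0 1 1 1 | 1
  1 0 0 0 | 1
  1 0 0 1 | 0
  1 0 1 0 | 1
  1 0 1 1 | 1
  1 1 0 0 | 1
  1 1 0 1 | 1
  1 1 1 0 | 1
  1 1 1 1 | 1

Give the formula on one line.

((b | (c & a)) | (b | (a & ~d)))

  (c & a) = 0000000000110011
  (b | (c & a)) = 0000111100111111
  ~d = 1010101010101010
  (a & ~d) = 0000000010101010
  (b | (a & ~d)) = 0000111110101111
  ((b | (c & a)) | (b | (a & ~d))) = 0000111110111111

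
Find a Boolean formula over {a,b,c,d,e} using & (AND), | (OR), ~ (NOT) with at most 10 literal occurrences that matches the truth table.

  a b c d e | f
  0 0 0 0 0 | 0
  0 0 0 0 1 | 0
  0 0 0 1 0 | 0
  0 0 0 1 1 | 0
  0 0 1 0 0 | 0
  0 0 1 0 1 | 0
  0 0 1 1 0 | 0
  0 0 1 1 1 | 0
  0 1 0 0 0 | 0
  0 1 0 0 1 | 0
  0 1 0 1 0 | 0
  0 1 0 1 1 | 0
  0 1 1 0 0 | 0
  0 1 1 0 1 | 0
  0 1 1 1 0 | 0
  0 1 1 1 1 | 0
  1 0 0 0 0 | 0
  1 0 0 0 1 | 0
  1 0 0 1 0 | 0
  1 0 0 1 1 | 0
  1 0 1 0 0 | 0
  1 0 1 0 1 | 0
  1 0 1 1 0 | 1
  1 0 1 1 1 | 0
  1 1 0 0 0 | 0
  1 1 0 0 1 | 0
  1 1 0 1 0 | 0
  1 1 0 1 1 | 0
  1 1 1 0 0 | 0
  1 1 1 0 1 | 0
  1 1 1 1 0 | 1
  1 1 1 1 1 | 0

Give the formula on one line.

(((~e & c) & d) & ((d & a) | (~d & (e | c))))

  ~e = 10101010101010101010101010101010
  (~e & c) = 00001010000010100000101000001010
  ((~e & c) & d) = 00000010000000100000001000000010
  (d & a) = 00000000000000000011001100110011
  ~d = 11001100110011001100110011001100
  (e | c) = 01011111010111110101111101011111
  (~d & (e | c)) = 01001100010011000100110001001100
  ((d & a) | (~d & (e | c))) = 01001100010011000111111101111111
  (((~e & c) & d) & ((d & a) | (~d & (e | c)))) = 00000000000000000000001000000010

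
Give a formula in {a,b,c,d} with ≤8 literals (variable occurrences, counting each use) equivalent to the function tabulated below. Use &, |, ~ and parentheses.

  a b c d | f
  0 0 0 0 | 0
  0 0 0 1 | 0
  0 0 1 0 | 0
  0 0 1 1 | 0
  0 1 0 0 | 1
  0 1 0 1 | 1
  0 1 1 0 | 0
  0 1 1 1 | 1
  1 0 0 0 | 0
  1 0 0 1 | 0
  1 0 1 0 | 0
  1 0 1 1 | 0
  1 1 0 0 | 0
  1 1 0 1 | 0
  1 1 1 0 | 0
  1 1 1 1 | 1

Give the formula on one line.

  ~a = 1111111100000000
  (c | ~a) = 1111111100110011
  (b & (c | ~a)) = 0000111100000011
  ~c = 1100110011001100
  (~c | d) = 1101110111011101
  ((b & (c | ~a)) & (~c | d)) = 0000110100000001

((b & (c | ~a)) & (~c | d))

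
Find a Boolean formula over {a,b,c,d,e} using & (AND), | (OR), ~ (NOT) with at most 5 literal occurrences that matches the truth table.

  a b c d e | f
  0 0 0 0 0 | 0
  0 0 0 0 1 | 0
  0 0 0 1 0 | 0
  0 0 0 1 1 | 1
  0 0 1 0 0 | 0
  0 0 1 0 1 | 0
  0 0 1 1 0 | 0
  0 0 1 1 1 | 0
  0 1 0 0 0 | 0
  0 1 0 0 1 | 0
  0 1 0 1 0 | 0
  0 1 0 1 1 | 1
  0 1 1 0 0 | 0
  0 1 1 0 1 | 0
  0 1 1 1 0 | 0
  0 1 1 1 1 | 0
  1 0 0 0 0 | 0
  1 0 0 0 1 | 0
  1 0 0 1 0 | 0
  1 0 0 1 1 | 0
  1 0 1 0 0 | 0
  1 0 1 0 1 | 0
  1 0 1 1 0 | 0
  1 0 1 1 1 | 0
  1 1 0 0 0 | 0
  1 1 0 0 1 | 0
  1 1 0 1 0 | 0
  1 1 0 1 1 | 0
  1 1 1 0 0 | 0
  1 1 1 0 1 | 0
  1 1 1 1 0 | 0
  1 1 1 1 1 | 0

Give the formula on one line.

  (d & e) = 00010001000100010001000100010001
  ~c = 11110000111100001111000011110000
  ((d & e) & ~c) = 00010000000100000001000000010000
  ~a = 11111111111111110000000000000000
  (((d & e) & ~c) & ~a) = 00010000000100000000000000000000

(((d & e) & ~c) & ~a)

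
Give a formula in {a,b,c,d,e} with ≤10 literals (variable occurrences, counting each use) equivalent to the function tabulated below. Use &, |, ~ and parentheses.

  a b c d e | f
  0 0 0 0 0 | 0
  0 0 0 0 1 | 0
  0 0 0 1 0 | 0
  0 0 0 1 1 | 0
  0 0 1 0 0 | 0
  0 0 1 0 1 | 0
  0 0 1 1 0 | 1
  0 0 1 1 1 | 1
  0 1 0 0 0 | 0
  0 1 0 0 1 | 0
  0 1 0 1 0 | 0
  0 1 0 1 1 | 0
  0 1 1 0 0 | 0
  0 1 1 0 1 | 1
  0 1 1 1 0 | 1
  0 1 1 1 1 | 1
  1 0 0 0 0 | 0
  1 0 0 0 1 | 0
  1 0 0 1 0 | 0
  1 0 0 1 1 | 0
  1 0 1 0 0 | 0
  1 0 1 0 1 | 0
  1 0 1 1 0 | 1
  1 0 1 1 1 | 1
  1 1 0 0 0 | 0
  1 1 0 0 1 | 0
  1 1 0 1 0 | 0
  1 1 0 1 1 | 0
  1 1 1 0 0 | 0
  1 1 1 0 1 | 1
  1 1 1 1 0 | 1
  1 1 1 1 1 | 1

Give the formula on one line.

  (d & c) = 00000011000000110000001100000011
  (b & e) = 00000000010101010000000001010101
  ~d = 11001100110011001100110011001100
  (b | ~d) = 11001100111111111100110011111111
  ((b | ~d) & c) = 00001100000011110000110000001111
  ((b & e) & ((b | ~d) & c)) = 00000000000001010000000000000101
  (((b & e) & ((b | ~d) & c)) & ~d) = 00000000000001000000000000000100
  ((d & c) | (((b & e) & ((b | ~d) & c)) & ~d)) = 00000011000001110000001100000111

((d & c) | (((b & e) & ((b | ~d) & c)) & ~d))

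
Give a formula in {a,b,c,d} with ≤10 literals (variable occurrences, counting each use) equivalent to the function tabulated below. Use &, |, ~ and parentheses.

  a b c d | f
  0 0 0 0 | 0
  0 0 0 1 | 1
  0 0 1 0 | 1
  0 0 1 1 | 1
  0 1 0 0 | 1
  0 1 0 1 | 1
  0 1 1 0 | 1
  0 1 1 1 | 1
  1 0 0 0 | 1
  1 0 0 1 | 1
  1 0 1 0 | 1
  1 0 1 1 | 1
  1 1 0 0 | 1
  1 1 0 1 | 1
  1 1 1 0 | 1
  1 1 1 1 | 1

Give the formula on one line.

(d | ((c | a) | ((~c & b) & (~a & (~d & ~c)))))

  (c | a) = 0011001111111111
  ~c = 1100110011001100
  (~c & b) = 0000110000001100
  ~a = 1111111100000000
  ~d = 1010101010101010
  (~d & ~c) = 1000100010001000
  (~a & (~d & ~c)) = 1000100000000000
  ((~c & b) & (~a & (~d & ~c))) = 0000100000000000
  ((c | a) | ((~c & b) & (~a & (~d & ~c)))) = 0011101111111111
  (d | ((c | a) | ((~c & b) & (~a & (~d & ~c))))) = 0111111111111111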